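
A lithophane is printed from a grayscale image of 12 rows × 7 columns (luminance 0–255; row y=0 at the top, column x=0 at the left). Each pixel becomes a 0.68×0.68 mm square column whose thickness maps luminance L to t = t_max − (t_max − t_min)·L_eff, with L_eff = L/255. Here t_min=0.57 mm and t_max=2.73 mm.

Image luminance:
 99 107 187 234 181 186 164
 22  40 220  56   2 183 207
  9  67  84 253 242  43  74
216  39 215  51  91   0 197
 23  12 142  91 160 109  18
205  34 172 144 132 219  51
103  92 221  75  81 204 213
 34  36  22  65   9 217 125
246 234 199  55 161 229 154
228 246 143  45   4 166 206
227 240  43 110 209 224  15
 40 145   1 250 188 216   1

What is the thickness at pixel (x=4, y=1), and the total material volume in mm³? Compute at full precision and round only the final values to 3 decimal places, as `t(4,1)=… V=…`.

span = t_max - t_min = 2.73 - 0.57 = 2.160
L(4,1) = 2, L_eff = 2/255 = 0.007843
t(4,1) = 2.73 - 2.160·0.007843 = 2.713
Σt over all 12·7 pixels = 294651/2125 ≈ 138.6592941
V = pitch²·Σt = 0.68²·294651/2125 = 64.116

t(4,1)=2.713 V=64.116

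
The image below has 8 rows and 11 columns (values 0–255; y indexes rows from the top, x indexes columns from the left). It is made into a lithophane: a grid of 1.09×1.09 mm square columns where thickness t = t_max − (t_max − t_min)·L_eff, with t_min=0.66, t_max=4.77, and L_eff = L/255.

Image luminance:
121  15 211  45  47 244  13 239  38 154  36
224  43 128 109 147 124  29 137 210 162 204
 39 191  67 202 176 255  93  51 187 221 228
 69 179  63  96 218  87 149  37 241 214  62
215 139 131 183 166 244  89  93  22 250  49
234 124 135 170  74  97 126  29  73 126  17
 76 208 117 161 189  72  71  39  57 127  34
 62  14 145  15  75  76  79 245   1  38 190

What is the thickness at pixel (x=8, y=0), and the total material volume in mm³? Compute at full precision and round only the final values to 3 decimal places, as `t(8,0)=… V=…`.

t(8,0)=4.158 V=294.163

span = t_max - t_min = 4.77 - 0.66 = 4.110
L(8,0) = 38, L_eff = 38/255 = 0.149020
t(8,0) = 4.77 - 4.110·0.149020 = 4.158
Σt over all 8·11 pixels = 1052263/4250 ≈ 247.5912941
V = pitch²·Σt = 1.09²·1052263/4250 = 294.163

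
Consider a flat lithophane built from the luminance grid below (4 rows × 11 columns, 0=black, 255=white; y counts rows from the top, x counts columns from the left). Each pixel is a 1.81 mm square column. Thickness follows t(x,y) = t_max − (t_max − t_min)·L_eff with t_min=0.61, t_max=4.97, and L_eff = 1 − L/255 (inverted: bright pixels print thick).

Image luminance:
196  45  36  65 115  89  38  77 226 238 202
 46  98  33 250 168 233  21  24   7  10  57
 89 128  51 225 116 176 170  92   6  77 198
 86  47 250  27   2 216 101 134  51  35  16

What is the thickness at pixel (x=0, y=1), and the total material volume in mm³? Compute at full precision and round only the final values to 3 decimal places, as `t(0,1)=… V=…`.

t(0,1)=1.397 V=343.751

span = t_max - t_min = 4.97 - 0.61 = 4.360
L(0,1) = 46, L_eff = 1 - 46/255 = 0.819608 (inverted)
t(0,1) = 4.97 - 4.360·0.819608 = 1.397
Σt over all 4·11 pixels = 668908/6375 ≈ 104.9267451
V = pitch²·Σt = 1.81²·668908/6375 = 343.751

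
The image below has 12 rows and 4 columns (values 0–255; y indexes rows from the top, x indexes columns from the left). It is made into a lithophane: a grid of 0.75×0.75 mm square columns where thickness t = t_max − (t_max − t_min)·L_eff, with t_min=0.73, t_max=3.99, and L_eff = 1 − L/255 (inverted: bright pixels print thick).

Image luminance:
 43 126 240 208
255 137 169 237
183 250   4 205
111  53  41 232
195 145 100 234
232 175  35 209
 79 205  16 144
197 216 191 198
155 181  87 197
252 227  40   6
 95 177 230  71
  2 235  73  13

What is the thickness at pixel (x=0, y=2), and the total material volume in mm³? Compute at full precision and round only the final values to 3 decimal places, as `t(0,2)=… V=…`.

span = t_max - t_min = 3.99 - 0.73 = 3.260
L(0,2) = 183, L_eff = 1 - 183/255 = 0.282353 (inverted)
t(0,2) = 3.99 - 3.260·0.282353 = 3.070
Σt over all 12·4 pixels = 47207/375 ≈ 125.8853333
V = pitch²·Σt = 0.75²·47207/375 = 70.811

t(0,2)=3.070 V=70.811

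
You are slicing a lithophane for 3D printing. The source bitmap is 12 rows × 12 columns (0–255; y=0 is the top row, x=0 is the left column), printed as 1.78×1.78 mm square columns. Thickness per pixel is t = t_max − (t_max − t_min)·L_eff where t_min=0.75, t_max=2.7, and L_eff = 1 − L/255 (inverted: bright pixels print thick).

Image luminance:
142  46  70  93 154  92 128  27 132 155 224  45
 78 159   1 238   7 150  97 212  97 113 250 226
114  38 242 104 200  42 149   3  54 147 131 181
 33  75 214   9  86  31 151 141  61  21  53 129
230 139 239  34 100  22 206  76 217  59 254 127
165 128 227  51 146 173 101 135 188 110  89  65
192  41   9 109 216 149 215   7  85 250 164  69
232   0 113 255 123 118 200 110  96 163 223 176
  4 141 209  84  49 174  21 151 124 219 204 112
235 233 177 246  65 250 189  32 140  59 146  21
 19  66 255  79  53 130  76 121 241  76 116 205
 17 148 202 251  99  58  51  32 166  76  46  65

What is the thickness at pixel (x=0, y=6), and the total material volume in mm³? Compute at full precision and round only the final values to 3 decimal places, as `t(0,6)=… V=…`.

t(0,6)=2.218 V=775.255

span = t_max - t_min = 2.7 - 0.75 = 1.950
L(0,6) = 192, L_eff = 1 - 192/255 = 0.247059 (inverted)
t(0,6) = 2.7 - 1.950·0.247059 = 2.218
Σt over all 12·12 pixels = 207981/850 ≈ 244.6835294
V = pitch²·Σt = 1.78²·207981/850 = 775.255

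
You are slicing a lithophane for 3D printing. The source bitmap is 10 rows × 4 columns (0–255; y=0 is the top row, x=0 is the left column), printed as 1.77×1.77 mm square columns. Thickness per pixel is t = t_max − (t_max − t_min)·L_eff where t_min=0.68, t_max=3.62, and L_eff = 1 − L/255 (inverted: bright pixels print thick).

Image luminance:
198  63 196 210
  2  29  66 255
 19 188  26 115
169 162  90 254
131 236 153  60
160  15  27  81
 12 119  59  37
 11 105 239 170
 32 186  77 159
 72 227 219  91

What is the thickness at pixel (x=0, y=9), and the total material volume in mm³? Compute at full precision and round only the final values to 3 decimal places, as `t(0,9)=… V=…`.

span = t_max - t_min = 3.62 - 0.68 = 2.940
L(0,9) = 72, L_eff = 1 - 72/255 = 0.717647 (inverted)
t(0,9) = 3.62 - 2.940·0.717647 = 1.510
Σt over all 10·4 pixels = 34688/425 ≈ 81.6188235
V = pitch²·Σt = 1.77²·34688/425 = 255.704

t(0,9)=1.510 V=255.704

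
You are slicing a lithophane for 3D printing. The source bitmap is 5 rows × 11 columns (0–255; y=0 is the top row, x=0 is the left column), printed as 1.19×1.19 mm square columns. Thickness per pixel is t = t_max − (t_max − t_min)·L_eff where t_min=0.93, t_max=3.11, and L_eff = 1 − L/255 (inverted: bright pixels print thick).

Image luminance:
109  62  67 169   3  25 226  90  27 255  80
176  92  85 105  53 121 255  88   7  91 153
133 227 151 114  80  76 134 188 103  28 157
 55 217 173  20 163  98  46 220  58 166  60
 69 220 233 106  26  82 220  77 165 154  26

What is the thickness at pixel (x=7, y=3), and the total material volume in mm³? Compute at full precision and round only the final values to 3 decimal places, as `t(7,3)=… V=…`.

t(7,3)=2.811 V=149.720

span = t_max - t_min = 3.11 - 0.93 = 2.180
L(7,3) = 220, L_eff = 1 - 220/255 = 0.137255 (inverted)
t(7,3) = 3.11 - 2.180·0.137255 = 2.811
Σt over all 5·11 pixels = 898679/8500 ≈ 105.7269412
V = pitch²·Σt = 1.19²·898679/8500 = 149.720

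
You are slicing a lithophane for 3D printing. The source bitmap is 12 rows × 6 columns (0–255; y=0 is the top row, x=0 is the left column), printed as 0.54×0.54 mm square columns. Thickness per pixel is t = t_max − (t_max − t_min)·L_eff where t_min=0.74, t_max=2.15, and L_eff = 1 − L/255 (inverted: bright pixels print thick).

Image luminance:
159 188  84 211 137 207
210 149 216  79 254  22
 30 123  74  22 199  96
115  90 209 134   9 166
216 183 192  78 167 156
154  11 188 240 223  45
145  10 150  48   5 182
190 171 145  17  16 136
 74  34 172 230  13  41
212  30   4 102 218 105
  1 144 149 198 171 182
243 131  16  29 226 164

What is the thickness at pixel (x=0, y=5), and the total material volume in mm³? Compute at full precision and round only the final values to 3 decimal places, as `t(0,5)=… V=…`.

span = t_max - t_min = 2.15 - 0.74 = 1.410
L(0,5) = 154, L_eff = 1 - 154/255 = 0.396078 (inverted)
t(0,5) = 2.15 - 1.410·0.396078 = 1.592
Σt over all 12·6 pixels = 44123/425 ≈ 103.8188235
V = pitch²·Σt = 0.54²·44123/425 = 30.274

t(0,5)=1.592 V=30.274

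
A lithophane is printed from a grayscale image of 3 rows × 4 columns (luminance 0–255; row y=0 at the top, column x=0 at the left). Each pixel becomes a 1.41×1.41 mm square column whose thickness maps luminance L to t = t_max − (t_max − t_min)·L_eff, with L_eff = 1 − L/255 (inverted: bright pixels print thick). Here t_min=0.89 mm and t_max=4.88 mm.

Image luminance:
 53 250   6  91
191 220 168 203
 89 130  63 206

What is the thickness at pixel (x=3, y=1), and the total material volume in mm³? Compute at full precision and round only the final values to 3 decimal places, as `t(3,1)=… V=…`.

t(3,1)=4.066 V=73.183

span = t_max - t_min = 4.88 - 0.89 = 3.990
L(3,1) = 203, L_eff = 1 - 203/255 = 0.203922 (inverted)
t(3,1) = 4.88 - 3.990·0.203922 = 4.066
Σt over all 3·4 pixels = 31289/850 ≈ 36.8105882
V = pitch²·Σt = 1.41²·31289/850 = 73.183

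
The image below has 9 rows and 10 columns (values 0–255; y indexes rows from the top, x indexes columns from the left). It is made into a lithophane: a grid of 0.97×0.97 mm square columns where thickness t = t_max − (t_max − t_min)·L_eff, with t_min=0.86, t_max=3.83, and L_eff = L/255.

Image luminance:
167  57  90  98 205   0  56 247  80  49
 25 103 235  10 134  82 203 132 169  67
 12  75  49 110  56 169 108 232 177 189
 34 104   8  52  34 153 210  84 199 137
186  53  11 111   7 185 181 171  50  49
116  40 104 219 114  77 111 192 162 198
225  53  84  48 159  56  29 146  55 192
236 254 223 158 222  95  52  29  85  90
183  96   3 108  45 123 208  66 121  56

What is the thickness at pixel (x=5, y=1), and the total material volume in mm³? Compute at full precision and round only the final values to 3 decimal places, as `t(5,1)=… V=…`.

t(5,1)=2.875 V=212.133

span = t_max - t_min = 3.83 - 0.86 = 2.970
L(5,1) = 82, L_eff = 82/255 = 0.321569
t(5,1) = 3.83 - 2.970·0.321569 = 2.875
Σt over all 9·10 pixels = 479097/2125 ≈ 225.4574118
V = pitch²·Σt = 0.97²·479097/2125 = 212.133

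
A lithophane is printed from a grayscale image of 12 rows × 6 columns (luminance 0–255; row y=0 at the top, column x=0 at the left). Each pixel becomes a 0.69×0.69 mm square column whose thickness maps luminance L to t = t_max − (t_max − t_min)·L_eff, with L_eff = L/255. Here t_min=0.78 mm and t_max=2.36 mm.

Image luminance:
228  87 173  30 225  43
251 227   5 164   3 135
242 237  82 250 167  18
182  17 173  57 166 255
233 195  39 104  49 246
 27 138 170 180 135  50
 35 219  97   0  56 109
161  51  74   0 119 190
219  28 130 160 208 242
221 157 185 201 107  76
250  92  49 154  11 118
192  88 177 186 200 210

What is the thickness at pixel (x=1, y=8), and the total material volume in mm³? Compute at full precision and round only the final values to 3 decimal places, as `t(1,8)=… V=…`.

t(1,8)=2.187 V=52.122

span = t_max - t_min = 2.36 - 0.78 = 1.580
L(1,8) = 28, L_eff = 28/255 = 0.109804
t(1,8) = 2.36 - 1.580·0.109804 = 2.187
Σt over all 12·6 pixels = 279167/2550 ≈ 109.4772549
V = pitch²·Σt = 0.69²·279167/2550 = 52.122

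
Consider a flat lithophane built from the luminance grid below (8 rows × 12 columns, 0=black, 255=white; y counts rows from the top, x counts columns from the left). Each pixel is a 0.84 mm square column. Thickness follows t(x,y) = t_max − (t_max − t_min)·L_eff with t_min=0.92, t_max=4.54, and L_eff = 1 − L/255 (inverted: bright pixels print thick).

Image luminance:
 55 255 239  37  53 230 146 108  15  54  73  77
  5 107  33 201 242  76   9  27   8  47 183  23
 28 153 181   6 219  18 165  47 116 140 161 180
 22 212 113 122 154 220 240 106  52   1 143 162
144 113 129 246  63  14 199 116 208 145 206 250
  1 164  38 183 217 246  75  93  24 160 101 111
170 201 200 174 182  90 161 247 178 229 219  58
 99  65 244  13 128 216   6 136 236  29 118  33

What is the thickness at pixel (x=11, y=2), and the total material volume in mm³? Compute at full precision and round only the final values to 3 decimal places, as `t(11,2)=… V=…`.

span = t_max - t_min = 4.54 - 0.92 = 3.620
L(11,2) = 180, L_eff = 1 - 180/255 = 0.294118 (inverted)
t(11,2) = 4.54 - 3.620·0.294118 = 3.475
Σt over all 8·12 pixels = 1643791/6375 ≈ 257.8495686
V = pitch²·Σt = 0.84²·1643791/6375 = 181.939

t(11,2)=3.475 V=181.939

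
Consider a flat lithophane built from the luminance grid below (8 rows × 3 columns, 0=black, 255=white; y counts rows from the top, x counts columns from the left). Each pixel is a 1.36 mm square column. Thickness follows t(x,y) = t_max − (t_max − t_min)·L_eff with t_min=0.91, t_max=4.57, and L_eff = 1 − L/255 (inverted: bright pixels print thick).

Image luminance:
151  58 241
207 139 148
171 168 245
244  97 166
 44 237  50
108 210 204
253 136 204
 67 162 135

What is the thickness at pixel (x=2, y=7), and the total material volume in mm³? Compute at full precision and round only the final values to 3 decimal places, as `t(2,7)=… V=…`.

t(2,7)=2.848 V=142.469

span = t_max - t_min = 4.57 - 0.91 = 3.660
L(2,7) = 135, L_eff = 1 - 135/255 = 0.470588 (inverted)
t(2,7) = 4.57 - 3.660·0.470588 = 2.848
Σt over all 8·3 pixels = 65473/850 ≈ 77.0270588
V = pitch²·Σt = 1.36²·65473/850 = 142.469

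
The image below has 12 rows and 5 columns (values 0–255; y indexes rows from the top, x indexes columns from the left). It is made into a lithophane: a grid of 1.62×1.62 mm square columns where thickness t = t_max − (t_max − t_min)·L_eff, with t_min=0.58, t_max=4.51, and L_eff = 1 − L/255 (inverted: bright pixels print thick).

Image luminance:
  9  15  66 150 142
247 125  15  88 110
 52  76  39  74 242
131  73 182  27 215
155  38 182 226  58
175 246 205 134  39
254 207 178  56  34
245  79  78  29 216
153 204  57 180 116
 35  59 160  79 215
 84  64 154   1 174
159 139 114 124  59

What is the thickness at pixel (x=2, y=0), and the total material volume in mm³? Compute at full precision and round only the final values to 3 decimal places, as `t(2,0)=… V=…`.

span = t_max - t_min = 4.51 - 0.58 = 3.930
L(2,0) = 66, L_eff = 1 - 66/255 = 0.741176 (inverted)
t(2,0) = 4.51 - 3.930·0.741176 = 1.597
Σt over all 12·5 pixels = 146.412
V = pitch²·Σt = 1.62²·146.412 = 384.244

t(2,0)=1.597 V=384.244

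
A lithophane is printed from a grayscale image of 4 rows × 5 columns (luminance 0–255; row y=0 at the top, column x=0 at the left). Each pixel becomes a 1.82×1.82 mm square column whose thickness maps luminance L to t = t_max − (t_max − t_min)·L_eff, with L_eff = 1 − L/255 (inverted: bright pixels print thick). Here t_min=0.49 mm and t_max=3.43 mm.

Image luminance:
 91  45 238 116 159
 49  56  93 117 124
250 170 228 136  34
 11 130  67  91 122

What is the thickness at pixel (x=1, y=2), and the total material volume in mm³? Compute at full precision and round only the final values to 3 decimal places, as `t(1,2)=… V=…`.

t(1,2)=2.450 V=121.330

span = t_max - t_min = 3.43 - 0.49 = 2.940
L(1,2) = 170, L_eff = 1 - 170/255 = 0.333333 (inverted)
t(1,2) = 3.43 - 2.940·0.333333 = 2.450
Σt over all 4·5 pixels = 155673/4250 ≈ 36.6289412
V = pitch²·Σt = 1.82²·155673/4250 = 121.330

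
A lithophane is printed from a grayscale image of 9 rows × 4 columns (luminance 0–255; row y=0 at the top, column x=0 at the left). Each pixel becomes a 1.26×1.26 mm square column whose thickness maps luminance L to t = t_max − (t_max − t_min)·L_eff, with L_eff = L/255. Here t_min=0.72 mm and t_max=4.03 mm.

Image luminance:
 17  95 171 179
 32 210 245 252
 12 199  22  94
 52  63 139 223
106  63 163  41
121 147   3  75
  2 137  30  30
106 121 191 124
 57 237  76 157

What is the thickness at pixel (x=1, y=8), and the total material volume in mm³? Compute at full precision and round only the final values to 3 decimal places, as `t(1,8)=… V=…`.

span = t_max - t_min = 4.03 - 0.72 = 3.310
L(1,8) = 237, L_eff = 237/255 = 0.929412
t(1,8) = 4.03 - 3.310·0.929412 = 0.954
Σt over all 9·4 pixels = 594547/6375 ≈ 93.2622745
V = pitch²·Σt = 1.26²·594547/6375 = 148.063

t(1,8)=0.954 V=148.063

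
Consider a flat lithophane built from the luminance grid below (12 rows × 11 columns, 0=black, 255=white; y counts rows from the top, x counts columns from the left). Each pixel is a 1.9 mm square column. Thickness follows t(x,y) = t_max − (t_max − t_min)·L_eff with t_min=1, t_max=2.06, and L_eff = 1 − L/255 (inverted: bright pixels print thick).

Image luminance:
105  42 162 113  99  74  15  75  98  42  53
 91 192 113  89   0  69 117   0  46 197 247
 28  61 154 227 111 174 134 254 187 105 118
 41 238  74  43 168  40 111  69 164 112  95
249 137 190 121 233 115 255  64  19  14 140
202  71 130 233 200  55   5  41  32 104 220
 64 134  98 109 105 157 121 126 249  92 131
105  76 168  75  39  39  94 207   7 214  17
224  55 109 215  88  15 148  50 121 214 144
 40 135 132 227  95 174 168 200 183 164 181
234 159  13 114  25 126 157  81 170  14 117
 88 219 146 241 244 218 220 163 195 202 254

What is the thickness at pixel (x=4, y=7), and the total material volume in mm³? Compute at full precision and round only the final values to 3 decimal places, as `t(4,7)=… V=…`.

t(4,7)=1.162 V=723.913

span = t_max - t_min = 2.06 - 1 = 1.060
L(4,7) = 39, L_eff = 1 - 39/255 = 0.847059 (inverted)
t(4,7) = 2.06 - 1.060·0.847059 = 1.162
Σt over all 12·11 pixels = 1278379/6375 ≈ 200.5300392
V = pitch²·Σt = 1.9²·1278379/6375 = 723.913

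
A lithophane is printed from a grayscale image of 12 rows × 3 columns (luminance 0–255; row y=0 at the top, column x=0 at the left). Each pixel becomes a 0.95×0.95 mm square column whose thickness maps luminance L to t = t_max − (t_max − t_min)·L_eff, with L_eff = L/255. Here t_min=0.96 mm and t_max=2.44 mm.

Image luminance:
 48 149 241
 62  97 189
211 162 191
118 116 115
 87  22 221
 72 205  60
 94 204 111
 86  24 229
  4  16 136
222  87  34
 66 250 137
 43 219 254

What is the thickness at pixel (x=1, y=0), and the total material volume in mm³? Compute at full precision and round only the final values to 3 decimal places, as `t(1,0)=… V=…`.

span = t_max - t_min = 2.44 - 0.96 = 1.480
L(1,0) = 149, L_eff = 149/255 = 0.584314
t(1,0) = 2.44 - 1.480·0.584314 = 1.575
Σt over all 12·3 pixels = 390446/6375 ≈ 61.2464314
V = pitch²·Σt = 0.95²·390446/6375 = 55.275

t(1,0)=1.575 V=55.275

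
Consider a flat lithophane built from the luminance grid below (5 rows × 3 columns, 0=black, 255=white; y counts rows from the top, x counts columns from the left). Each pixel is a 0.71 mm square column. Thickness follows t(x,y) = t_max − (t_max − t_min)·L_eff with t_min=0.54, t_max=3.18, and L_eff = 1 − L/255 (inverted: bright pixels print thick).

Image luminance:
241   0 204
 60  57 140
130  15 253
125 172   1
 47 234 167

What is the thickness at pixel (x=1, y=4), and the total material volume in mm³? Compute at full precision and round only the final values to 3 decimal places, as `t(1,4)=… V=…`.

t(1,4)=2.963 V=13.717

span = t_max - t_min = 3.18 - 0.54 = 2.640
L(1,4) = 234, L_eff = 1 - 234/255 = 0.082353 (inverted)
t(1,4) = 3.18 - 2.640·0.082353 = 2.963
Σt over all 5·3 pixels = 115649/4250 ≈ 27.2115294
V = pitch²·Σt = 0.71²·115649/4250 = 13.717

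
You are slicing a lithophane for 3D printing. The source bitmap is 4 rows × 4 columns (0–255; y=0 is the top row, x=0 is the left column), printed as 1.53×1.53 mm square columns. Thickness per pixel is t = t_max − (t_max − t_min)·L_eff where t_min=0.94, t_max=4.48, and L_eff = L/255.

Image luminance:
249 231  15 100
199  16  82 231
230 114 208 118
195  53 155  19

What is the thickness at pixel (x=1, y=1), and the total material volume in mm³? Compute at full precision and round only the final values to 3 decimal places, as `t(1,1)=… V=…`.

span = t_max - t_min = 4.48 - 0.94 = 3.540
L(1,1) = 16, L_eff = 16/255 = 0.062745
t(1,1) = 4.48 - 3.540·0.062745 = 4.258
Σt over all 4·4 pixels = 34791/850 ≈ 40.9305882
V = pitch²·Σt = 1.53²·34791/850 = 95.814

t(1,1)=4.258 V=95.814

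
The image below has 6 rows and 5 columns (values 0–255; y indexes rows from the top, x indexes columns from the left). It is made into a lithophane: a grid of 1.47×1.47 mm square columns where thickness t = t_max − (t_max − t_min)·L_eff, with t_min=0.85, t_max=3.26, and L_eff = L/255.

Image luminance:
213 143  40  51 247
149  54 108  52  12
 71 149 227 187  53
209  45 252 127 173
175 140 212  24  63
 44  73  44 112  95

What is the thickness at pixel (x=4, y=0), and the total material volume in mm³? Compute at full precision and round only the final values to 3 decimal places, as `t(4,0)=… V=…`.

t(4,0)=0.926 V=138.958

span = t_max - t_min = 3.26 - 0.85 = 2.410
L(4,0) = 247, L_eff = 247/255 = 0.968627
t(4,0) = 3.26 - 2.410·0.968627 = 0.926
Σt over all 6·5 pixels = 409949/6375 ≈ 64.3057255
V = pitch²·Σt = 1.47²·409949/6375 = 138.958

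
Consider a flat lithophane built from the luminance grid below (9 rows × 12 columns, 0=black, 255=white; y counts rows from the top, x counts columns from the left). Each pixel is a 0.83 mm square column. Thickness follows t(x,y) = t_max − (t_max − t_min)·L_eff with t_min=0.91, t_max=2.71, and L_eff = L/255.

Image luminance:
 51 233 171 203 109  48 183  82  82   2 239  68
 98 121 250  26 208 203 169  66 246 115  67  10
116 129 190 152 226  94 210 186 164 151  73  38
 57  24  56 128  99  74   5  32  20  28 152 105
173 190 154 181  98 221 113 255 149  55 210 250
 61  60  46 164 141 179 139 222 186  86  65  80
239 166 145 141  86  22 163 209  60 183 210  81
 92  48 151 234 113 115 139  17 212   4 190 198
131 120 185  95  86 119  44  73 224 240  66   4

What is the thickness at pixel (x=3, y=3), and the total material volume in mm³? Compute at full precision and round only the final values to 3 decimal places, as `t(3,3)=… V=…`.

span = t_max - t_min = 2.71 - 0.91 = 1.800
L(3,3) = 128, L_eff = 128/255 = 0.501961
t(3,3) = 2.71 - 1.800·0.501961 = 1.806
Σt over all 9·12 pixels = 83463/425 ≈ 196.3835294
V = pitch²·Σt = 0.83²·83463/425 = 135.289

t(3,3)=1.806 V=135.289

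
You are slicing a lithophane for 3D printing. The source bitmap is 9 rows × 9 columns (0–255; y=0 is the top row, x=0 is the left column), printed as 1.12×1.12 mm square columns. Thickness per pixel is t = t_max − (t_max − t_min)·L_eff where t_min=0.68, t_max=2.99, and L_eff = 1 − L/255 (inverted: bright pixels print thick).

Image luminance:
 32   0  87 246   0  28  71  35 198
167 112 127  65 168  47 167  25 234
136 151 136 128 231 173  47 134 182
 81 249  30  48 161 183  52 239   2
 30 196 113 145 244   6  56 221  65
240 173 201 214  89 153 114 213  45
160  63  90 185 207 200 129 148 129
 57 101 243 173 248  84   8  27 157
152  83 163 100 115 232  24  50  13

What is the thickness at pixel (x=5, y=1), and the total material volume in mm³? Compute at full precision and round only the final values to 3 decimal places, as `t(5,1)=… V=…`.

span = t_max - t_min = 2.99 - 0.68 = 2.310
L(5,1) = 47, L_eff = 1 - 47/255 = 0.815686 (inverted)
t(5,1) = 2.99 - 2.310·0.815686 = 1.106
Σt over all 9·9 pixels = 1240567/8500 ≈ 145.9490588
V = pitch²·Σt = 1.12²·1240567/8500 = 183.078

t(5,1)=1.106 V=183.078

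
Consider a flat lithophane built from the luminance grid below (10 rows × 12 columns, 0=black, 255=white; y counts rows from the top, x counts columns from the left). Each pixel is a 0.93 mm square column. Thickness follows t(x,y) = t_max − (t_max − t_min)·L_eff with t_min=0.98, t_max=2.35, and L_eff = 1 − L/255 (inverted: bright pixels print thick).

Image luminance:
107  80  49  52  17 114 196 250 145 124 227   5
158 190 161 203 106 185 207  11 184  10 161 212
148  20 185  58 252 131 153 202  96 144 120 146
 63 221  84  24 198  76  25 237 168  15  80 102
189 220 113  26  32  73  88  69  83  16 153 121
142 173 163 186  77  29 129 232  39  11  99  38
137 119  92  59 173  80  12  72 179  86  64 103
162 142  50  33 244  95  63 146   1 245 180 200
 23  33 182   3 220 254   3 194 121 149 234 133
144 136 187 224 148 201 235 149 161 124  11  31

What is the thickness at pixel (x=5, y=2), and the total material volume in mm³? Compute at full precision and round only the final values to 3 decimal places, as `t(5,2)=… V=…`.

span = t_max - t_min = 2.35 - 0.98 = 1.370
L(5,2) = 131, L_eff = 1 - 131/255 = 0.486275 (inverted)
t(5,2) = 2.35 - 1.370·0.486275 = 1.684
Σt over all 10·12 pixels = 83408/425 ≈ 196.2541176
V = pitch²·Σt = 0.93²·83408/425 = 169.740

t(5,2)=1.684 V=169.740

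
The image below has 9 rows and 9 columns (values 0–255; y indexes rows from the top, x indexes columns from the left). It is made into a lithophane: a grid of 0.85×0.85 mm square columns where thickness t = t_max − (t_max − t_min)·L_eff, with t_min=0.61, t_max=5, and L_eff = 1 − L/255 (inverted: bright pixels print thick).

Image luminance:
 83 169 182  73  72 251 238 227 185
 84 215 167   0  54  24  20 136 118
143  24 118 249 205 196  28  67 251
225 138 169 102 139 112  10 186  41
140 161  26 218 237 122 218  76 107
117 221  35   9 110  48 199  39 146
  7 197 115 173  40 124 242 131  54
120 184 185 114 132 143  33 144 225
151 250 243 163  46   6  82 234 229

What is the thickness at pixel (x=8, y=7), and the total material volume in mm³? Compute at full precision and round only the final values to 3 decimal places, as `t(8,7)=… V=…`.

span = t_max - t_min = 5 - 0.61 = 4.390
L(8,7) = 225, L_eff = 1 - 225/255 = 0.117647 (inverted)
t(8,7) = 5 - 4.390·0.117647 = 4.484
Σt over all 9·9 pixels = 2977969/12750 ≈ 233.5661961
V = pitch²·Σt = 0.85²·2977969/12750 = 168.752

t(8,7)=4.484 V=168.752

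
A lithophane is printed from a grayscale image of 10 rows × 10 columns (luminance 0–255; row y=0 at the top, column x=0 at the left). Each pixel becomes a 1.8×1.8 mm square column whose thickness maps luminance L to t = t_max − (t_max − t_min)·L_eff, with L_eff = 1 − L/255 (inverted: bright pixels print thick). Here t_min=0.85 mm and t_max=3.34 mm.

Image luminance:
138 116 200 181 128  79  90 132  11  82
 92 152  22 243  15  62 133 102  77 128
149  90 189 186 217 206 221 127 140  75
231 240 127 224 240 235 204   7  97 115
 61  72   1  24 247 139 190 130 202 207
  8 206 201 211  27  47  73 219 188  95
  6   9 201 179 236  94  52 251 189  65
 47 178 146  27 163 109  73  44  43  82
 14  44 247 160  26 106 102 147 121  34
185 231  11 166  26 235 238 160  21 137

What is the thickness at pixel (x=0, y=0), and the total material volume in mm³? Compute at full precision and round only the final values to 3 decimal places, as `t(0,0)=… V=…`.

span = t_max - t_min = 3.34 - 0.85 = 2.490
L(0,0) = 138, L_eff = 1 - 138/255 = 0.458824 (inverted)
t(0,0) = 3.34 - 2.490·0.458824 = 2.198
Σt over all 10·10 pixels = 443237/2125 ≈ 208.5821176
V = pitch²·Σt = 1.8²·443237/2125 = 675.806

t(0,0)=2.198 V=675.806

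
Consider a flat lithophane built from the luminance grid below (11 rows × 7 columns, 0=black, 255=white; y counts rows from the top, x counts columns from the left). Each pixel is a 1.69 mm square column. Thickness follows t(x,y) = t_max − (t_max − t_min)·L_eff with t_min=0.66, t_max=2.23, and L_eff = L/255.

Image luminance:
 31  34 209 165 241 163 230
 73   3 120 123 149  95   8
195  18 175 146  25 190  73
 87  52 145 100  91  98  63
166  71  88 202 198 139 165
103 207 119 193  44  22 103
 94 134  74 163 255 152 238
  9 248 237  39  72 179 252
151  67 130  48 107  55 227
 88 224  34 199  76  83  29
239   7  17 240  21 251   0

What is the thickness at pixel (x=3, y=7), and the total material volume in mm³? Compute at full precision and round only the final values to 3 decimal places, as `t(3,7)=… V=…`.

span = t_max - t_min = 2.23 - 0.66 = 1.570
L(3,7) = 39, L_eff = 39/255 = 0.152941
t(3,7) = 2.23 - 1.570·0.152941 = 1.990
Σt over all 11·7 pixels = 727232/6375 ≈ 114.0756078
V = pitch²·Σt = 1.69²·727232/6375 = 325.811

t(3,7)=1.990 V=325.811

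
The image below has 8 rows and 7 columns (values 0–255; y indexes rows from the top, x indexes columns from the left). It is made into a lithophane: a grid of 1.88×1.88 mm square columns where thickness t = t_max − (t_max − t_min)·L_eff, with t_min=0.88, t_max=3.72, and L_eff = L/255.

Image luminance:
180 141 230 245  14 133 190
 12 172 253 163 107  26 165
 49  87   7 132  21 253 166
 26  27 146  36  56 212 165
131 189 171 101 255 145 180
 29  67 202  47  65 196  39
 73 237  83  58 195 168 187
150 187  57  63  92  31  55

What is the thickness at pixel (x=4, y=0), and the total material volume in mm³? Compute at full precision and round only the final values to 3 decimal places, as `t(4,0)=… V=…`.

span = t_max - t_min = 3.72 - 0.88 = 2.840
L(4,0) = 14, L_eff = 14/255 = 0.054902
t(4,0) = 3.72 - 2.840·0.054902 = 3.564
Σt over all 8·7 pixels = 280161/2125 ≈ 131.8404706
V = pitch²·Σt = 1.88²·280161/2125 = 465.977

t(4,0)=3.564 V=465.977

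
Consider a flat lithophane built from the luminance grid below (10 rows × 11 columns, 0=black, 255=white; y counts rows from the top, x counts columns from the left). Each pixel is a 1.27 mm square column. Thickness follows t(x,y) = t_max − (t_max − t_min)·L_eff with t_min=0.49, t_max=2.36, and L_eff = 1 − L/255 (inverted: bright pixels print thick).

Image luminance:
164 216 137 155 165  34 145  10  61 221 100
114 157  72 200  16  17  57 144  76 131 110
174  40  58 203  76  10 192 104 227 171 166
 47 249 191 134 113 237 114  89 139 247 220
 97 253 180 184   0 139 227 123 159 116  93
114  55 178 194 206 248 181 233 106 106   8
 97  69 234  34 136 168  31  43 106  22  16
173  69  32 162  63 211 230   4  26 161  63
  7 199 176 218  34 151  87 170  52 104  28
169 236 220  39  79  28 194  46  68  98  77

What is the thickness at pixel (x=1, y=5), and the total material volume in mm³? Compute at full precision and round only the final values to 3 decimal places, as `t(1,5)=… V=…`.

span = t_max - t_min = 2.36 - 0.49 = 1.870
L(1,5) = 55, L_eff = 1 - 55/255 = 0.784314 (inverted)
t(1,5) = 2.36 - 1.870·0.784314 = 0.893
Σt over all 10·11 pixels = 153.142
V = pitch²·Σt = 1.27²·153.142 = 247.003

t(1,5)=0.893 V=247.003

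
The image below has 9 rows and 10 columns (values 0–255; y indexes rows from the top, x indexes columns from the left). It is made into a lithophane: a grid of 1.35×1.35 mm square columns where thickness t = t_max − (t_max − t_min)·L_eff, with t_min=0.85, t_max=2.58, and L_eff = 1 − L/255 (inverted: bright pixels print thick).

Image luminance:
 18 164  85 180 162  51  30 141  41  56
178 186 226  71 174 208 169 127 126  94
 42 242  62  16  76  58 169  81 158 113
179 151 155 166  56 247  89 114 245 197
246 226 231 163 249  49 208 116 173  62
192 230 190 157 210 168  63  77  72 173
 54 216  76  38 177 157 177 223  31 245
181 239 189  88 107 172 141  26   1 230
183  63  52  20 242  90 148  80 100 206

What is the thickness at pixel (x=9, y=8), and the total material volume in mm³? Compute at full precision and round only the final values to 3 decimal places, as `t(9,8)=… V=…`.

t(9,8)=2.248 V=291.627

span = t_max - t_min = 2.58 - 0.85 = 1.730
L(9,8) = 206, L_eff = 1 - 206/255 = 0.192157 (inverted)
t(9,8) = 2.58 - 1.730·0.192157 = 2.248
Σt over all 9·10 pixels = 204019/1275 ≈ 160.0149020
V = pitch²·Σt = 1.35²·204019/1275 = 291.627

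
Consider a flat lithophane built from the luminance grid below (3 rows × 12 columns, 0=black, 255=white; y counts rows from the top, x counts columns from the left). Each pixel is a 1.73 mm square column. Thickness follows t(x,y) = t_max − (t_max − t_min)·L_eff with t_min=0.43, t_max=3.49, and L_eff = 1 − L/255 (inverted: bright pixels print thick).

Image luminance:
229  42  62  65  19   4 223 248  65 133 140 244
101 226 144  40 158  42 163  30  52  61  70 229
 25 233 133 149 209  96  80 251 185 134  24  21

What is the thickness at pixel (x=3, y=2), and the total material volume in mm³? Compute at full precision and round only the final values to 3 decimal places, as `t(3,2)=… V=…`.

span = t_max - t_min = 3.49 - 0.43 = 3.060
L(3,2) = 149, L_eff = 1 - 149/255 = 0.415686 (inverted)
t(3,2) = 3.49 - 3.060·0.415686 = 2.218
Σt over all 3·12 pixels = 67.44
V = pitch²·Σt = 1.73²·67.44 = 201.841

t(3,2)=2.218 V=201.841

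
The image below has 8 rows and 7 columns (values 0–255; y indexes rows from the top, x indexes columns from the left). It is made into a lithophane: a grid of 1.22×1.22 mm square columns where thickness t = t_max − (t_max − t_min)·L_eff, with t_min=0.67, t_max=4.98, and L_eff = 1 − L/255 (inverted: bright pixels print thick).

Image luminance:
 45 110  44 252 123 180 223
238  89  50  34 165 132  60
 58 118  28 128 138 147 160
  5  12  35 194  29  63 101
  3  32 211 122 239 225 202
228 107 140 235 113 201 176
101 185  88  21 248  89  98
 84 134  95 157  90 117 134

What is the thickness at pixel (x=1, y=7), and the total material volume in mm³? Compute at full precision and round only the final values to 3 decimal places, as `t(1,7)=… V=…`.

t(1,7)=2.935 V=227.817

span = t_max - t_min = 4.98 - 0.67 = 4.310
L(1,7) = 134, L_eff = 1 - 134/255 = 0.474510 (inverted)
t(1,7) = 4.98 - 4.310·0.474510 = 2.935
Σt over all 8·7 pixels = 975769/6375 ≈ 153.0618039
V = pitch²·Σt = 1.22²·975769/6375 = 227.817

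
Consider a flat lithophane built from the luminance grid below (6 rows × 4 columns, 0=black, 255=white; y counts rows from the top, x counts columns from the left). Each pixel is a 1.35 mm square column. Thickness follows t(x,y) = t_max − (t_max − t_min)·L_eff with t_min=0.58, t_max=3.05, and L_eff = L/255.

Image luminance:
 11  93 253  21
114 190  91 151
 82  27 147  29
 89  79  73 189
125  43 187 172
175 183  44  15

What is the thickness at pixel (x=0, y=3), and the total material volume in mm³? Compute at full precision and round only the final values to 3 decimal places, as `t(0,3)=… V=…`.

t(0,3)=2.188 V=87.809

span = t_max - t_min = 3.05 - 0.58 = 2.470
L(0,3) = 89, L_eff = 89/255 = 0.349020
t(0,3) = 3.05 - 2.470·0.349020 = 2.188
Σt over all 6·4 pixels = 409533/8500 ≈ 48.1803529
V = pitch²·Σt = 1.35²·409533/8500 = 87.809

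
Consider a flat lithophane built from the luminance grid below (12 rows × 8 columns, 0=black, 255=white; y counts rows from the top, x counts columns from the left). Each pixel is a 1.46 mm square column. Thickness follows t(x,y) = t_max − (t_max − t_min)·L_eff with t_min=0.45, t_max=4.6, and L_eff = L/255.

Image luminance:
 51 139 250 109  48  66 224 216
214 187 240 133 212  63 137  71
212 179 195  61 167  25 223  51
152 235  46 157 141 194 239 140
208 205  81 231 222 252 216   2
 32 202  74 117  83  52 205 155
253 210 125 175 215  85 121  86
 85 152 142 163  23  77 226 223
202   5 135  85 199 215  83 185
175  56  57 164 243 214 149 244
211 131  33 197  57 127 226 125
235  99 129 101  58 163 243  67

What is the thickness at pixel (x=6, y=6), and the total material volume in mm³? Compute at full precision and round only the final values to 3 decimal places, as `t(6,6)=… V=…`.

span = t_max - t_min = 4.6 - 0.45 = 4.150
L(6,6) = 121, L_eff = 121/255 = 0.474510
t(6,6) = 4.6 - 4.150·0.474510 = 2.631
Σt over all 12·8 pixels = 90238/425 ≈ 212.3247059
V = pitch²·Σt = 1.46²·90238/425 = 452.591

t(6,6)=2.631 V=452.591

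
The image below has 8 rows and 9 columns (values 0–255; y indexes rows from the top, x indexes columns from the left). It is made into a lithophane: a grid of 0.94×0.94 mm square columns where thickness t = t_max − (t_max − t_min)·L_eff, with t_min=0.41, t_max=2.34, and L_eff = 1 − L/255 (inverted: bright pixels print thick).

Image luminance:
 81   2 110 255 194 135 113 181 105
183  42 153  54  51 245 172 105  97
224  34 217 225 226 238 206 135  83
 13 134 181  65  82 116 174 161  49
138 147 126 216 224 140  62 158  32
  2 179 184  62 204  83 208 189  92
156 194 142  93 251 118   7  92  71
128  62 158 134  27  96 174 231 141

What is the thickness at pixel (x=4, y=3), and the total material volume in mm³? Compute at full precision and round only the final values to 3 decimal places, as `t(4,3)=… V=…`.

t(4,3)=1.031 V=90.031

span = t_max - t_min = 2.34 - 0.41 = 1.930
L(4,3) = 82, L_eff = 1 - 82/255 = 0.678431 (inverted)
t(4,3) = 2.34 - 1.930·0.678431 = 1.031
Σt over all 8·9 pixels = 1299113/12750 ≈ 101.8912157
V = pitch²·Σt = 0.94²·1299113/12750 = 90.031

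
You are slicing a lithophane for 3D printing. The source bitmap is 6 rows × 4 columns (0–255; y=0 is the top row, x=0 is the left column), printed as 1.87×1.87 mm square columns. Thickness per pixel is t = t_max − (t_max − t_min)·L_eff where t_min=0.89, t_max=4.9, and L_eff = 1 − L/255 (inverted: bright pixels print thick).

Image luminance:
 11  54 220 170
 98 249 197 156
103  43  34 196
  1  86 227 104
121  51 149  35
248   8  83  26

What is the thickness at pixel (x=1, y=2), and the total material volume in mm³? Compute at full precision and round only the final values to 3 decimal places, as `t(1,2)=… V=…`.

t(1,2)=1.566 V=221.518

span = t_max - t_min = 4.9 - 0.89 = 4.010
L(1,2) = 43, L_eff = 1 - 43/255 = 0.831373 (inverted)
t(1,2) = 4.9 - 4.010·0.831373 = 1.566
Σt over all 6·4 pixels = 10769/170 ≈ 63.3470588
V = pitch²·Σt = 1.87²·10769/170 = 221.518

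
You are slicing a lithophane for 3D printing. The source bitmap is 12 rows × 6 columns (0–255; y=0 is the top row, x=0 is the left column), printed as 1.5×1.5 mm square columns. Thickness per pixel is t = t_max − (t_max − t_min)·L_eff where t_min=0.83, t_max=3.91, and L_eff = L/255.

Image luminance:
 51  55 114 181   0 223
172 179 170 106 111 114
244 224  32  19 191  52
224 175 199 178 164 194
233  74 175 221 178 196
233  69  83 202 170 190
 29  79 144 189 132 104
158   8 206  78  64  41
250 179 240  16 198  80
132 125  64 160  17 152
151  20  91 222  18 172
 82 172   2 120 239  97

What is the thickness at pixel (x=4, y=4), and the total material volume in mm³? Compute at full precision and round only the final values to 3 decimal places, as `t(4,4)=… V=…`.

t(4,4)=1.760 V=371.792

span = t_max - t_min = 3.91 - 0.83 = 3.080
L(4,4) = 178, L_eff = 178/255 = 0.698039
t(4,4) = 3.91 - 3.080·0.698039 = 1.760
Σt over all 12·6 pixels = 351137/2125 ≈ 165.2409412
V = pitch²·Σt = 1.5²·351137/2125 = 371.792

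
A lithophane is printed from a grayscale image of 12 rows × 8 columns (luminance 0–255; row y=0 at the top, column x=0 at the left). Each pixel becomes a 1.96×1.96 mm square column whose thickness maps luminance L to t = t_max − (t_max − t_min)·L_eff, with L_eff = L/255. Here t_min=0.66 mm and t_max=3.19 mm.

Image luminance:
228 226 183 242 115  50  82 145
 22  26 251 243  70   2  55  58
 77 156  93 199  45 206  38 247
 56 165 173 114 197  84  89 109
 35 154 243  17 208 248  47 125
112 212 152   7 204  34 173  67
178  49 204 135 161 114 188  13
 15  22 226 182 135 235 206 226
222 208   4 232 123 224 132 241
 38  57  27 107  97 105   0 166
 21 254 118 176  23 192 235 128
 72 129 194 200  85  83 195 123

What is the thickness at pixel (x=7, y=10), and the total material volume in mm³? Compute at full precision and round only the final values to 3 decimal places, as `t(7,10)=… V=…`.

span = t_max - t_min = 3.19 - 0.66 = 2.530
L(7,10) = 128, L_eff = 128/255 = 0.501961
t(7,10) = 3.19 - 2.530·0.501961 = 1.920
Σt over all 12·8 pixels = 1156342/6375 ≈ 181.3869804
V = pitch²·Σt = 1.96²·1156342/6375 = 696.816

t(7,10)=1.920 V=696.816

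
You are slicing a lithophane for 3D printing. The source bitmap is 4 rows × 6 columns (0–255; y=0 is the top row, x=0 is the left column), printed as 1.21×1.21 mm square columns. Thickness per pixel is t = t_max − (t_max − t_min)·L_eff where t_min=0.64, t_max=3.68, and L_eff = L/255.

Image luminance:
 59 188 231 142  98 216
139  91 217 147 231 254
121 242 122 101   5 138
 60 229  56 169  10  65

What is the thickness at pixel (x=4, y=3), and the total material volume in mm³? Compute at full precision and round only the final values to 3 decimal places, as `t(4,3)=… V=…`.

t(4,3)=3.561 V=71.169

span = t_max - t_min = 3.68 - 0.64 = 3.040
L(4,3) = 10, L_eff = 10/255 = 0.039216
t(4,3) = 3.68 - 3.040·0.039216 = 3.561
Σt over all 4·6 pixels = 309884/6375 ≈ 48.6092549
V = pitch²·Σt = 1.21²·309884/6375 = 71.169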